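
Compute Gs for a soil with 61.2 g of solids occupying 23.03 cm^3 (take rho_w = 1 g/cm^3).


Result: 2.657

Derivation:
Using Gs = m_s / (V_s * rho_w)
Since rho_w = 1 g/cm^3:
Gs = 61.2 / 23.03
Gs = 2.657


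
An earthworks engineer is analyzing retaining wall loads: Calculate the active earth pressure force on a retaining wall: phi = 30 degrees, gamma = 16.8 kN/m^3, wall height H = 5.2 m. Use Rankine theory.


Result: 75.71 kN/m

Derivation:
Compute active earth pressure coefficient:
Ka = tan^2(45 - phi/2) = tan^2(30.0) = 0.333333
Compute active force:
Pa = 0.5 * Ka * gamma * H^2
Pa = 0.5 * 0.333333 * 16.8 * 5.2^2
Pa = 75.71 kN/m


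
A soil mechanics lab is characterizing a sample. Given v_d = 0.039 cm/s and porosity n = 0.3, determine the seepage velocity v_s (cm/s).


Using v_s = v_d / n
v_s = 0.039 / 0.3
v_s = 0.13 cm/s


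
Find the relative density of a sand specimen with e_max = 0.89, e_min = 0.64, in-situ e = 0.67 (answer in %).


Result: 88.0 %

Derivation:
Using Dr = (e_max - e) / (e_max - e_min) * 100
e_max - e = 0.89 - 0.67 = 0.22
e_max - e_min = 0.89 - 0.64 = 0.25
Dr = 0.22 / 0.25 * 100
Dr = 88.0 %


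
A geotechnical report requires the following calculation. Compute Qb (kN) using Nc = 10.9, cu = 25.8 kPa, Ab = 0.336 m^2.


Result: 94.49 kN

Derivation:
Using Qb = Nc * cu * Ab
Qb = 10.9 * 25.8 * 0.336
Qb = 94.49 kN


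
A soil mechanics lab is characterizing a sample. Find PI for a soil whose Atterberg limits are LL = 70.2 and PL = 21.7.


Result: 48.5

Derivation:
Using PI = LL - PL
PI = 70.2 - 21.7
PI = 48.5


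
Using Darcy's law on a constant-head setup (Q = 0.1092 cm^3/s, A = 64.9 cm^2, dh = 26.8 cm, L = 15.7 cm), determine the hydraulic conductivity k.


Compute hydraulic gradient:
i = dh / L = 26.8 / 15.7 = 1.70701
Then apply Darcy's law:
k = Q / (A * i)
k = 0.1092 / (64.9 * 1.70701)
k = 0.1092 / 110.785
k = 0.000986 cm/s


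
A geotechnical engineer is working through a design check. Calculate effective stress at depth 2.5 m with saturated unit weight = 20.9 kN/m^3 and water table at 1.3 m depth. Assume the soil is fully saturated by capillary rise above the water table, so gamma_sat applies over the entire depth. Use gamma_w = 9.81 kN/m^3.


Total stress = gamma_sat * depth
sigma = 20.9 * 2.5 = 52.25 kPa
Pore water pressure u = gamma_w * (depth - d_wt)
u = 9.81 * (2.5 - 1.3) = 11.772 kPa
Effective stress = sigma - u
sigma' = 52.25 - 11.772 = 40.48 kPa


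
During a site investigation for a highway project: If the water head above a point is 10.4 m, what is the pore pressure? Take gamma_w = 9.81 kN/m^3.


Using u = gamma_w * h_w
u = 9.81 * 10.4
u = 102.02 kPa


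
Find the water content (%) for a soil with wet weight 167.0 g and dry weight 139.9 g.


Using w = (m_wet - m_dry) / m_dry * 100
m_wet - m_dry = 167.0 - 139.9 = 27.1 g
w = 27.1 / 139.9 * 100
w = 19.37 %


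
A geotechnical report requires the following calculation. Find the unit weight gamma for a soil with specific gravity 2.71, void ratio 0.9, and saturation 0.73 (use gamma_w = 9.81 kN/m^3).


Using gamma = gamma_w * (Gs + S*e) / (1 + e)
Numerator: Gs + S*e = 2.71 + 0.73*0.9 = 3.367
Denominator: 1 + e = 1 + 0.9 = 1.9
gamma = 9.81 * 3.367 / 1.9
gamma = 17.384 kN/m^3


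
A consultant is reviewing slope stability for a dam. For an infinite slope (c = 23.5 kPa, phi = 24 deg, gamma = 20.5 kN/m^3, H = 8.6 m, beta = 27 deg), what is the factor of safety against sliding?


Using Fs = c / (gamma*H*sin(beta)*cos(beta)) + tan(phi)/tan(beta)
Cohesion contribution = 23.5 / (20.5*8.6*sin(27)*cos(27))
Cohesion contribution = 0.329525
Friction contribution = tan(24)/tan(27) = 0.87381
Fs = 0.329525 + 0.87381
Fs = 1.203


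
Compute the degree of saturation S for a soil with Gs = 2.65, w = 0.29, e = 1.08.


Using S = Gs * w / e
S = 2.65 * 0.29 / 1.08
S = 0.7116


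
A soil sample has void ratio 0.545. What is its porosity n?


Result: 0.3528

Derivation:
Using the relation n = e / (1 + e)
n = 0.545 / (1 + 0.545)
n = 0.545 / 1.545
n = 0.3528


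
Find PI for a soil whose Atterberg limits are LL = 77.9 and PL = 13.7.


Using PI = LL - PL
PI = 77.9 - 13.7
PI = 64.2


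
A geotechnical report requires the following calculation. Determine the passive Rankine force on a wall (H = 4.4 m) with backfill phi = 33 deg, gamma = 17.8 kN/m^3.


Compute passive earth pressure coefficient:
Kp = tan^2(45 + phi/2) = tan^2(61.5) = 3.39212
Compute passive force:
Pp = 0.5 * Kp * gamma * H^2
Pp = 0.5 * 3.39212 * 17.8 * 4.4^2
Pp = 584.48 kN/m


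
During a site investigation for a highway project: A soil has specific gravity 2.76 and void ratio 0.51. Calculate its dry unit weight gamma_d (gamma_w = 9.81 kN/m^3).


Using gamma_d = Gs * gamma_w / (1 + e)
gamma_d = 2.76 * 9.81 / (1 + 0.51)
gamma_d = 2.76 * 9.81 / 1.51
gamma_d = 17.931 kN/m^3


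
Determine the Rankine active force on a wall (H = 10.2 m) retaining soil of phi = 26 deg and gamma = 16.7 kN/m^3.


Compute active earth pressure coefficient:
Ka = tan^2(45 - phi/2) = tan^2(32.0) = 0.390462
Compute active force:
Pa = 0.5 * Ka * gamma * H^2
Pa = 0.5 * 0.390462 * 16.7 * 10.2^2
Pa = 339.21 kN/m


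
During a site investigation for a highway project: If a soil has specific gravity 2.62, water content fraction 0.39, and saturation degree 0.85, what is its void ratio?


Result: 1.2021

Derivation:
Using the relation e = Gs * w / S
e = 2.62 * 0.39 / 0.85
e = 1.2021


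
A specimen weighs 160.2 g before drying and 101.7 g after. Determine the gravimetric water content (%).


Result: 57.52 %

Derivation:
Using w = (m_wet - m_dry) / m_dry * 100
m_wet - m_dry = 160.2 - 101.7 = 58.5 g
w = 58.5 / 101.7 * 100
w = 57.52 %


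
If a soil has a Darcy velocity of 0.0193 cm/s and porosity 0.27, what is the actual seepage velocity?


Using v_s = v_d / n
v_s = 0.0193 / 0.27
v_s = 0.07148 cm/s


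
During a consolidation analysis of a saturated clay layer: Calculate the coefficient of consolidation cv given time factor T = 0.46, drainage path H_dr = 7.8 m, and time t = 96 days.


Using cv = T * H_dr^2 / t
H_dr^2 = 7.8^2 = 60.84
cv = 0.46 * 60.84 / 96
cv = 0.29153 m^2/day


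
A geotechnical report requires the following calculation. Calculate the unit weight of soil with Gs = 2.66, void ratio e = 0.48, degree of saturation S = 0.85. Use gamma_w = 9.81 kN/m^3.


Result: 20.336 kN/m^3

Derivation:
Using gamma = gamma_w * (Gs + S*e) / (1 + e)
Numerator: Gs + S*e = 2.66 + 0.85*0.48 = 3.068
Denominator: 1 + e = 1 + 0.48 = 1.48
gamma = 9.81 * 3.068 / 1.48
gamma = 20.336 kN/m^3


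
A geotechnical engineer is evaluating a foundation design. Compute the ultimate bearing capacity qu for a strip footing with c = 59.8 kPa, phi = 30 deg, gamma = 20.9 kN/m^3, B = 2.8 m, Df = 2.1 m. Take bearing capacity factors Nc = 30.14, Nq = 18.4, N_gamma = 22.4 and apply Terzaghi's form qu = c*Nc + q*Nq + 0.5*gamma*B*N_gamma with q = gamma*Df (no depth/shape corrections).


Result: 3265.37 kPa

Derivation:
Compute qu = c*Nc + gamma*Df*Nq + 0.5*gamma*B*N_gamma
Term 1: 59.8 * 30.14 = 1802.372
Term 2: 20.9 * 2.1 * 18.4 = 807.576
Term 3: 0.5 * 20.9 * 2.8 * 22.4 = 655.424
qu = 1802.372 + 807.576 + 655.424
qu = 3265.37 kPa


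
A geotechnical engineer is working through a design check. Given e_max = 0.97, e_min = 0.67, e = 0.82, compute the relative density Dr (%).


Using Dr = (e_max - e) / (e_max - e_min) * 100
e_max - e = 0.97 - 0.82 = 0.15
e_max - e_min = 0.97 - 0.67 = 0.3
Dr = 0.15 / 0.3 * 100
Dr = 50.0 %


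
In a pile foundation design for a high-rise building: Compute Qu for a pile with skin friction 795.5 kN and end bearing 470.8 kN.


Result: 1266.3 kN

Derivation:
Using Qu = Qf + Qb
Qu = 795.5 + 470.8
Qu = 1266.3 kN


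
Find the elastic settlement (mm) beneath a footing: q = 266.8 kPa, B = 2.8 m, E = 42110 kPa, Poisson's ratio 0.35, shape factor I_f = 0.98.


Using Se = q * B * (1 - nu^2) * I_f / E
1 - nu^2 = 1 - 0.35^2 = 0.8775
Se = 266.8 * 2.8 * 0.8775 * 0.98 / 42110
Se = 0.015256 m
Convert to mm: Se = 0.015256 * 1000 = 15.256 mm


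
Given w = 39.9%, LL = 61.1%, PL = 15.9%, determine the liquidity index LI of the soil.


First compute the plasticity index:
PI = LL - PL = 61.1 - 15.9 = 45.2
Then compute the liquidity index:
LI = (w - PL) / PI
LI = (39.9 - 15.9) / 45.2
LI = 0.531


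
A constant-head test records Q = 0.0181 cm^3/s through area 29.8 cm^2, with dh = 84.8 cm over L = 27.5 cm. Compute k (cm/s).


Compute hydraulic gradient:
i = dh / L = 84.8 / 27.5 = 3.08364
Then apply Darcy's law:
k = Q / (A * i)
k = 0.0181 / (29.8 * 3.08364)
k = 0.0181 / 91.8924
k = 0.000197 cm/s


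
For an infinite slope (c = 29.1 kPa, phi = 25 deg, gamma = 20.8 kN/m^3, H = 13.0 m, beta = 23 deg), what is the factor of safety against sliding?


Using Fs = c / (gamma*H*sin(beta)*cos(beta)) + tan(phi)/tan(beta)
Cohesion contribution = 29.1 / (20.8*13.0*sin(23)*cos(23))
Cohesion contribution = 0.299214
Friction contribution = tan(25)/tan(23) = 1.09855
Fs = 0.299214 + 1.09855
Fs = 1.398


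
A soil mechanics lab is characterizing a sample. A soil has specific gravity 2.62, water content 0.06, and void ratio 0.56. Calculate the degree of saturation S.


Using S = Gs * w / e
S = 2.62 * 0.06 / 0.56
S = 0.2807


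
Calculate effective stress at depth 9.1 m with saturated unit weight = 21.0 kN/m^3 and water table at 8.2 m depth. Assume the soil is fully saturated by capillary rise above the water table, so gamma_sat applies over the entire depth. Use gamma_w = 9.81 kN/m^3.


Result: 182.27 kPa

Derivation:
Total stress = gamma_sat * depth
sigma = 21.0 * 9.1 = 191.1 kPa
Pore water pressure u = gamma_w * (depth - d_wt)
u = 9.81 * (9.1 - 8.2) = 8.829 kPa
Effective stress = sigma - u
sigma' = 191.1 - 8.829 = 182.27 kPa


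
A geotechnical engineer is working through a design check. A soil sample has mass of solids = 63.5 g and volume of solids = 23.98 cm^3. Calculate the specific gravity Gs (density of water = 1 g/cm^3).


Result: 2.648

Derivation:
Using Gs = m_s / (V_s * rho_w)
Since rho_w = 1 g/cm^3:
Gs = 63.5 / 23.98
Gs = 2.648


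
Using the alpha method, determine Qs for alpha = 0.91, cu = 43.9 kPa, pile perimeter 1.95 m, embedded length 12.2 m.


Using Qs = alpha * cu * perimeter * L
Qs = 0.91 * 43.9 * 1.95 * 12.2
Qs = 950.39 kN


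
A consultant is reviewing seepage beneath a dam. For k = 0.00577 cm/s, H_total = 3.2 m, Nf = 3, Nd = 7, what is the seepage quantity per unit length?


Result: 7.913e-05 m^3/s per m

Derivation:
Convert k to m/s for unit consistency with H:
k = 0.00577 cm/s = 0.00577 / 100 m/s = 5.77e-05 m/s
Using q = k * H * Nf / Nd
Nf / Nd = 3 / 7 = 0.4286
q = 5.77e-05 * 3.2 * 0.4286
q = 7.913e-05 m^3/s per m


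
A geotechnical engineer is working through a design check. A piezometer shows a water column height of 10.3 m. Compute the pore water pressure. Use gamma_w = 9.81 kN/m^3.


Result: 101.04 kPa

Derivation:
Using u = gamma_w * h_w
u = 9.81 * 10.3
u = 101.04 kPa


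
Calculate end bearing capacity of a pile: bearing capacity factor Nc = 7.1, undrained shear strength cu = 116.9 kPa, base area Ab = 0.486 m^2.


Using Qb = Nc * cu * Ab
Qb = 7.1 * 116.9 * 0.486
Qb = 403.38 kN


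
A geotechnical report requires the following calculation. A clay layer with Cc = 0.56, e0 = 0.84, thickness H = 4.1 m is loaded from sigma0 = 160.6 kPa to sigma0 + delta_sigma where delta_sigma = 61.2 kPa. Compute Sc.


Using Sc = Cc * H / (1 + e0) * log10((sigma0 + delta_sigma) / sigma0)
Stress ratio = (160.6 + 61.2) / 160.6 = 1.38107
log10(1.38107) = 0.140216
Cc * H / (1 + e0) = 0.56 * 4.1 / (1 + 0.84) = 1.24783
Sc = 1.24783 * 0.140216
Sc = 0.175 m


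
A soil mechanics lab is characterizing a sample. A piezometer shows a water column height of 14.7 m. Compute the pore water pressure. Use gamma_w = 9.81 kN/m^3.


Using u = gamma_w * h_w
u = 9.81 * 14.7
u = 144.21 kPa


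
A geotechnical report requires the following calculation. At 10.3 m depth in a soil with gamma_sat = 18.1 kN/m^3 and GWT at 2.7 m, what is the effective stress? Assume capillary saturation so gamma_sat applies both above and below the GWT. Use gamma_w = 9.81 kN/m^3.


Total stress = gamma_sat * depth
sigma = 18.1 * 10.3 = 186.43 kPa
Pore water pressure u = gamma_w * (depth - d_wt)
u = 9.81 * (10.3 - 2.7) = 74.556 kPa
Effective stress = sigma - u
sigma' = 186.43 - 74.556 = 111.87 kPa


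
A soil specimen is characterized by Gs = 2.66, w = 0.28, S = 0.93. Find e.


Using the relation e = Gs * w / S
e = 2.66 * 0.28 / 0.93
e = 0.8009


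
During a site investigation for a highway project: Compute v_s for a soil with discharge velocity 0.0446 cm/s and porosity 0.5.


Result: 0.0892 cm/s

Derivation:
Using v_s = v_d / n
v_s = 0.0446 / 0.5
v_s = 0.0892 cm/s


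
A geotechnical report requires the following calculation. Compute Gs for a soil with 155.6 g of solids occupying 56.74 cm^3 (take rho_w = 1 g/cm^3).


Using Gs = m_s / (V_s * rho_w)
Since rho_w = 1 g/cm^3:
Gs = 155.6 / 56.74
Gs = 2.742


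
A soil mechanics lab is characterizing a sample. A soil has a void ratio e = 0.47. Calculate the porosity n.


Using the relation n = e / (1 + e)
n = 0.47 / (1 + 0.47)
n = 0.47 / 1.47
n = 0.3197


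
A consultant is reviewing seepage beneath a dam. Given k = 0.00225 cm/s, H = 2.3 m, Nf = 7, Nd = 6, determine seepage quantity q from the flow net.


Convert k to m/s for unit consistency with H:
k = 0.00225 cm/s = 0.00225 / 100 m/s = 2.25e-05 m/s
Using q = k * H * Nf / Nd
Nf / Nd = 7 / 6 = 1.1667
q = 2.25e-05 * 2.3 * 1.1667
q = 6.037e-05 m^3/s per m


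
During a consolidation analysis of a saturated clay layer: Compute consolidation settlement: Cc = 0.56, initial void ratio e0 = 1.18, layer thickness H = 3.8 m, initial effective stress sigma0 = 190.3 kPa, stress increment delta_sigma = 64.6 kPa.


Using Sc = Cc * H / (1 + e0) * log10((sigma0 + delta_sigma) / sigma0)
Stress ratio = (190.3 + 64.6) / 190.3 = 1.33946
log10(1.33946) = 0.126931
Cc * H / (1 + e0) = 0.56 * 3.8 / (1 + 1.18) = 0.976147
Sc = 0.976147 * 0.126931
Sc = 0.1239 m


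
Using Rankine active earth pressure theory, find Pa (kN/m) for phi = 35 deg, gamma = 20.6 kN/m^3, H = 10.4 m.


Result: 301.9 kN/m

Derivation:
Compute active earth pressure coefficient:
Ka = tan^2(45 - phi/2) = tan^2(27.5) = 0.27099
Compute active force:
Pa = 0.5 * Ka * gamma * H^2
Pa = 0.5 * 0.27099 * 20.6 * 10.4^2
Pa = 301.9 kN/m


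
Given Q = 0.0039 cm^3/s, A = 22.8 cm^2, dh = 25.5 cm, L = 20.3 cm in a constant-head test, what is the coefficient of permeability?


Result: 0.000136 cm/s

Derivation:
Compute hydraulic gradient:
i = dh / L = 25.5 / 20.3 = 1.25616
Then apply Darcy's law:
k = Q / (A * i)
k = 0.0039 / (22.8 * 1.25616)
k = 0.0039 / 28.6404
k = 0.000136 cm/s


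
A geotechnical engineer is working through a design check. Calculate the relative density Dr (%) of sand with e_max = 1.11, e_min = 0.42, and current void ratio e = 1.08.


Using Dr = (e_max - e) / (e_max - e_min) * 100
e_max - e = 1.11 - 1.08 = 0.03
e_max - e_min = 1.11 - 0.42 = 0.69
Dr = 0.03 / 0.69 * 100
Dr = 4.35 %


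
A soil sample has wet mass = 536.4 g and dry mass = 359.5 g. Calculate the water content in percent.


Using w = (m_wet - m_dry) / m_dry * 100
m_wet - m_dry = 536.4 - 359.5 = 176.9 g
w = 176.9 / 359.5 * 100
w = 49.21 %


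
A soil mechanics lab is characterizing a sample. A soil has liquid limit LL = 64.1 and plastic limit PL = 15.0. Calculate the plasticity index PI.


Using PI = LL - PL
PI = 64.1 - 15.0
PI = 49.1


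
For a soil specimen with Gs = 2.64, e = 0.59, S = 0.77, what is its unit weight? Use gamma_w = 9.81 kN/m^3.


Using gamma = gamma_w * (Gs + S*e) / (1 + e)
Numerator: Gs + S*e = 2.64 + 0.77*0.59 = 3.0943
Denominator: 1 + e = 1 + 0.59 = 1.59
gamma = 9.81 * 3.0943 / 1.59
gamma = 19.091 kN/m^3


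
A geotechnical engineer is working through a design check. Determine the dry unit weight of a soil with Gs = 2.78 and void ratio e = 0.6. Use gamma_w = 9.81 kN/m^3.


Using gamma_d = Gs * gamma_w / (1 + e)
gamma_d = 2.78 * 9.81 / (1 + 0.6)
gamma_d = 2.78 * 9.81 / 1.6
gamma_d = 17.045 kN/m^3


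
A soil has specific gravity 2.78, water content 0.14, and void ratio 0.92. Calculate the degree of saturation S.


Result: 0.423

Derivation:
Using S = Gs * w / e
S = 2.78 * 0.14 / 0.92
S = 0.423


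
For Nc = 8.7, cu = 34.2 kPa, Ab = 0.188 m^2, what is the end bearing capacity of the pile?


Result: 55.94 kN

Derivation:
Using Qb = Nc * cu * Ab
Qb = 8.7 * 34.2 * 0.188
Qb = 55.94 kN


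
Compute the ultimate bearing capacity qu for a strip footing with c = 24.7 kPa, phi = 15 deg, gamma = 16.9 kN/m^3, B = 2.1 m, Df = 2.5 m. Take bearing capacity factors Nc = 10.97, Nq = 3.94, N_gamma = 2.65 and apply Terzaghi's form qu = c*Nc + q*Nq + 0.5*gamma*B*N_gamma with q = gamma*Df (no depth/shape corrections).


Result: 484.45 kPa

Derivation:
Compute qu = c*Nc + gamma*Df*Nq + 0.5*gamma*B*N_gamma
Term 1: 24.7 * 10.97 = 270.959
Term 2: 16.9 * 2.5 * 3.94 = 166.465
Term 3: 0.5 * 16.9 * 2.1 * 2.65 = 47.02425
qu = 270.959 + 166.465 + 47.02425
qu = 484.45 kPa


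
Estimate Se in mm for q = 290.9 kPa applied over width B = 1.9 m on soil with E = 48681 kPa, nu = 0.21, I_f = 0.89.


Result: 9.659 mm

Derivation:
Using Se = q * B * (1 - nu^2) * I_f / E
1 - nu^2 = 1 - 0.21^2 = 0.9559
Se = 290.9 * 1.9 * 0.9559 * 0.89 / 48681
Se = 0.009659 m
Convert to mm: Se = 0.009659 * 1000 = 9.659 mm


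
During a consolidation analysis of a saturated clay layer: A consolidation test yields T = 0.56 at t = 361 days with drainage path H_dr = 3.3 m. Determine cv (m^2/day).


Result: 0.01689 m^2/day

Derivation:
Using cv = T * H_dr^2 / t
H_dr^2 = 3.3^2 = 10.89
cv = 0.56 * 10.89 / 361
cv = 0.01689 m^2/day


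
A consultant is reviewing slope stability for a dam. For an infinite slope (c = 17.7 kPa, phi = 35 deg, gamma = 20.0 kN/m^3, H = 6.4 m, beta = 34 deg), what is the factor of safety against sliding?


Using Fs = c / (gamma*H*sin(beta)*cos(beta)) + tan(phi)/tan(beta)
Cohesion contribution = 17.7 / (20.0*6.4*sin(34)*cos(34))
Cohesion contribution = 0.298282
Friction contribution = tan(35)/tan(34) = 1.0381
Fs = 0.298282 + 1.0381
Fs = 1.336


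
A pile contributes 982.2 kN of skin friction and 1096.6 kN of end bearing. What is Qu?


Using Qu = Qf + Qb
Qu = 982.2 + 1096.6
Qu = 2078.8 kN


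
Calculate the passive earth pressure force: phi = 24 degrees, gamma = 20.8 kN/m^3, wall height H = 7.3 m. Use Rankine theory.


Compute passive earth pressure coefficient:
Kp = tan^2(45 + phi/2) = tan^2(57.0) = 2.371184
Compute passive force:
Pp = 0.5 * Kp * gamma * H^2
Pp = 0.5 * 2.371184 * 20.8 * 7.3^2
Pp = 1314.15 kN/m


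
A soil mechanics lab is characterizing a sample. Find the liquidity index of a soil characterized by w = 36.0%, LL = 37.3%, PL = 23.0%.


First compute the plasticity index:
PI = LL - PL = 37.3 - 23.0 = 14.3
Then compute the liquidity index:
LI = (w - PL) / PI
LI = (36.0 - 23.0) / 14.3
LI = 0.909


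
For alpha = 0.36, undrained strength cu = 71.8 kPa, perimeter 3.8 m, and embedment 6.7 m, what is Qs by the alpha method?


Using Qs = alpha * cu * perimeter * L
Qs = 0.36 * 71.8 * 3.8 * 6.7
Qs = 658.09 kN


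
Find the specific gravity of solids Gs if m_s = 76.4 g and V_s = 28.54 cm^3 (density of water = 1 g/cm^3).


Using Gs = m_s / (V_s * rho_w)
Since rho_w = 1 g/cm^3:
Gs = 76.4 / 28.54
Gs = 2.677


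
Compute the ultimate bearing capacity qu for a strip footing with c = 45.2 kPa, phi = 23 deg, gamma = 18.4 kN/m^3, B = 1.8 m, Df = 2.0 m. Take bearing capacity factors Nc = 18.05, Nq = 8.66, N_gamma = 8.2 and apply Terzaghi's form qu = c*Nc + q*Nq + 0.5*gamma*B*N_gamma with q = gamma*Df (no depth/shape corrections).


Compute qu = c*Nc + gamma*Df*Nq + 0.5*gamma*B*N_gamma
Term 1: 45.2 * 18.05 = 815.86
Term 2: 18.4 * 2.0 * 8.66 = 318.688
Term 3: 0.5 * 18.4 * 1.8 * 8.2 = 135.792
qu = 815.86 + 318.688 + 135.792
qu = 1270.34 kPa


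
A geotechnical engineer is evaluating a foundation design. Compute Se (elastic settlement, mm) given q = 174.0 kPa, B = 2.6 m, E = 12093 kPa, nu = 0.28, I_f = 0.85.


Using Se = q * B * (1 - nu^2) * I_f / E
1 - nu^2 = 1 - 0.28^2 = 0.9216
Se = 174.0 * 2.6 * 0.9216 * 0.85 / 12093
Se = 0.029306 m
Convert to mm: Se = 0.029306 * 1000 = 29.306 mm


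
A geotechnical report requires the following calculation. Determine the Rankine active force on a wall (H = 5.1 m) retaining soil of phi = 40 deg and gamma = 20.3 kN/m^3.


Compute active earth pressure coefficient:
Ka = tan^2(45 - phi/2) = tan^2(25.0) = 0.217443
Compute active force:
Pa = 0.5 * Ka * gamma * H^2
Pa = 0.5 * 0.217443 * 20.3 * 5.1^2
Pa = 57.41 kN/m


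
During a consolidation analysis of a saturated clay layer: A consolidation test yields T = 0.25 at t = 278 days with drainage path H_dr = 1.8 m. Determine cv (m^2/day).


Using cv = T * H_dr^2 / t
H_dr^2 = 1.8^2 = 3.24
cv = 0.25 * 3.24 / 278
cv = 0.00291 m^2/day


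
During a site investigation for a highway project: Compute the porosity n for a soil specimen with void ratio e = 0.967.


Using the relation n = e / (1 + e)
n = 0.967 / (1 + 0.967)
n = 0.967 / 1.967
n = 0.4916


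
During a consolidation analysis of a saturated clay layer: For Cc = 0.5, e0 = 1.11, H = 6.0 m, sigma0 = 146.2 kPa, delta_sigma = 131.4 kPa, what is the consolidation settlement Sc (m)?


Using Sc = Cc * H / (1 + e0) * log10((sigma0 + delta_sigma) / sigma0)
Stress ratio = (146.2 + 131.4) / 146.2 = 1.89877
log10(1.89877) = 0.278472
Cc * H / (1 + e0) = 0.5 * 6.0 / (1 + 1.11) = 1.4218
Sc = 1.4218 * 0.278472
Sc = 0.3959 m


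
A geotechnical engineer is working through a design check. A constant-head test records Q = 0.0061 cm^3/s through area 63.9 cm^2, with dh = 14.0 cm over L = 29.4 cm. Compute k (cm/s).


Compute hydraulic gradient:
i = dh / L = 14.0 / 29.4 = 0.47619
Then apply Darcy's law:
k = Q / (A * i)
k = 0.0061 / (63.9 * 0.47619)
k = 0.0061 / 30.4286
k = 0.0002 cm/s


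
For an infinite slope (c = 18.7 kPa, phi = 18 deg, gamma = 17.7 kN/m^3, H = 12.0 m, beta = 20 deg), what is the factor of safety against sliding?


Using Fs = c / (gamma*H*sin(beta)*cos(beta)) + tan(phi)/tan(beta)
Cohesion contribution = 18.7 / (17.7*12.0*sin(20)*cos(20))
Cohesion contribution = 0.273936
Friction contribution = tan(18)/tan(20) = 0.89271
Fs = 0.273936 + 0.89271
Fs = 1.167


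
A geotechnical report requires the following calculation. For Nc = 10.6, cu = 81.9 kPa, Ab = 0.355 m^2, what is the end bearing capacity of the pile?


Result: 308.19 kN

Derivation:
Using Qb = Nc * cu * Ab
Qb = 10.6 * 81.9 * 0.355
Qb = 308.19 kN


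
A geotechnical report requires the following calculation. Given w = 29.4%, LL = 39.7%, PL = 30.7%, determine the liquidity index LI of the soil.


Result: -0.144

Derivation:
First compute the plasticity index:
PI = LL - PL = 39.7 - 30.7 = 9.0
Then compute the liquidity index:
LI = (w - PL) / PI
LI = (29.4 - 30.7) / 9.0
LI = -0.144


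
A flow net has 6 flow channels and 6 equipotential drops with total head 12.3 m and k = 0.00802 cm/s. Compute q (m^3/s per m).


Result: 0.0009865 m^3/s per m

Derivation:
Convert k to m/s for unit consistency with H:
k = 0.00802 cm/s = 0.00802 / 100 m/s = 8.02e-05 m/s
Using q = k * H * Nf / Nd
Nf / Nd = 6 / 6 = 1.0
q = 8.02e-05 * 12.3 * 1.0
q = 0.0009865 m^3/s per m


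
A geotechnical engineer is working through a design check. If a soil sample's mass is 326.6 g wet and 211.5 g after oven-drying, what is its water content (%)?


Result: 54.42 %

Derivation:
Using w = (m_wet - m_dry) / m_dry * 100
m_wet - m_dry = 326.6 - 211.5 = 115.1 g
w = 115.1 / 211.5 * 100
w = 54.42 %


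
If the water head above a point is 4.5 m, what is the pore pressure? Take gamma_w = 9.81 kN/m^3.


Result: 44.15 kPa

Derivation:
Using u = gamma_w * h_w
u = 9.81 * 4.5
u = 44.15 kPa


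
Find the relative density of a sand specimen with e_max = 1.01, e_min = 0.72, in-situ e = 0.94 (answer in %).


Using Dr = (e_max - e) / (e_max - e_min) * 100
e_max - e = 1.01 - 0.94 = 0.07
e_max - e_min = 1.01 - 0.72 = 0.29
Dr = 0.07 / 0.29 * 100
Dr = 24.14 %


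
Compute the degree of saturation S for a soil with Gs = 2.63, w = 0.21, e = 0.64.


Using S = Gs * w / e
S = 2.63 * 0.21 / 0.64
S = 0.863


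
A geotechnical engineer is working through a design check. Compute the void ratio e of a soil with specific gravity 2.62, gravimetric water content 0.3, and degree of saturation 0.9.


Using the relation e = Gs * w / S
e = 2.62 * 0.3 / 0.9
e = 0.8733


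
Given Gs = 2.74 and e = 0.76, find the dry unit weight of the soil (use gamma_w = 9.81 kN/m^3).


Result: 15.272 kN/m^3

Derivation:
Using gamma_d = Gs * gamma_w / (1 + e)
gamma_d = 2.74 * 9.81 / (1 + 0.76)
gamma_d = 2.74 * 9.81 / 1.76
gamma_d = 15.272 kN/m^3


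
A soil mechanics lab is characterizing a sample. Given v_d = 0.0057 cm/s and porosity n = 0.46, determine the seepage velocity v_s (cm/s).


Using v_s = v_d / n
v_s = 0.0057 / 0.46
v_s = 0.01239 cm/s


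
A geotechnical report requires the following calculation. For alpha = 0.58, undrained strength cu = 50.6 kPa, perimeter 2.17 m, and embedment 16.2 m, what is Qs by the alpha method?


Using Qs = alpha * cu * perimeter * L
Qs = 0.58 * 50.6 * 2.17 * 16.2
Qs = 1031.7 kN


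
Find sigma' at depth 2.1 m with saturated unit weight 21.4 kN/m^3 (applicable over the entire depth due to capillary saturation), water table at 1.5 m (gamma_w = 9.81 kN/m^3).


Result: 39.05 kPa

Derivation:
Total stress = gamma_sat * depth
sigma = 21.4 * 2.1 = 44.94 kPa
Pore water pressure u = gamma_w * (depth - d_wt)
u = 9.81 * (2.1 - 1.5) = 5.886 kPa
Effective stress = sigma - u
sigma' = 44.94 - 5.886 = 39.05 kPa


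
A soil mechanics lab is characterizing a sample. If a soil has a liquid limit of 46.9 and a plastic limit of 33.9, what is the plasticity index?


Using PI = LL - PL
PI = 46.9 - 33.9
PI = 13.0


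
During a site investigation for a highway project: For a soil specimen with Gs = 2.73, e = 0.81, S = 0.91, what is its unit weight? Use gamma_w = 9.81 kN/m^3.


Using gamma = gamma_w * (Gs + S*e) / (1 + e)
Numerator: Gs + S*e = 2.73 + 0.91*0.81 = 3.4671
Denominator: 1 + e = 1 + 0.81 = 1.81
gamma = 9.81 * 3.4671 / 1.81
gamma = 18.791 kN/m^3


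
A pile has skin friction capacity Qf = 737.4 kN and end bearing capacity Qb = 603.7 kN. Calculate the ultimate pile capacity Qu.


Using Qu = Qf + Qb
Qu = 737.4 + 603.7
Qu = 1341.1 kN


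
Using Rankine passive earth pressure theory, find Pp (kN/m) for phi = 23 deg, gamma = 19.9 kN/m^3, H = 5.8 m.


Compute passive earth pressure coefficient:
Kp = tan^2(45 + phi/2) = tan^2(56.5) = 2.282623
Compute passive force:
Pp = 0.5 * Kp * gamma * H^2
Pp = 0.5 * 2.282623 * 19.9 * 5.8^2
Pp = 764.03 kN/m


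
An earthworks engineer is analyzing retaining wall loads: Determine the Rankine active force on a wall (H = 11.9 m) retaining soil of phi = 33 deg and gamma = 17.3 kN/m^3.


Compute active earth pressure coefficient:
Ka = tan^2(45 - phi/2) = tan^2(28.5) = 0.294801
Compute active force:
Pa = 0.5 * Ka * gamma * H^2
Pa = 0.5 * 0.294801 * 17.3 * 11.9^2
Pa = 361.11 kN/m


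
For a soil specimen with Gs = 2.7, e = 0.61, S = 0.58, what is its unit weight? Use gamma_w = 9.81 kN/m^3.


Using gamma = gamma_w * (Gs + S*e) / (1 + e)
Numerator: Gs + S*e = 2.7 + 0.58*0.61 = 3.0538
Denominator: 1 + e = 1 + 0.61 = 1.61
gamma = 9.81 * 3.0538 / 1.61
gamma = 18.607 kN/m^3


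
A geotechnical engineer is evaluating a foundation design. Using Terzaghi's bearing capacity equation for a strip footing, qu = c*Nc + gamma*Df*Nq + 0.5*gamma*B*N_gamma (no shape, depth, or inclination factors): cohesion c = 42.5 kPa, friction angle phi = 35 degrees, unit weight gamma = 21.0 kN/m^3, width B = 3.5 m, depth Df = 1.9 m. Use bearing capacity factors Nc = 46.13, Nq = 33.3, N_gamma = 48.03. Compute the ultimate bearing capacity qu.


Result: 5054.3 kPa

Derivation:
Compute qu = c*Nc + gamma*Df*Nq + 0.5*gamma*B*N_gamma
Term 1: 42.5 * 46.13 = 1960.525
Term 2: 21.0 * 1.9 * 33.3 = 1328.67
Term 3: 0.5 * 21.0 * 3.5 * 48.03 = 1765.1025
qu = 1960.525 + 1328.67 + 1765.1025
qu = 5054.3 kPa


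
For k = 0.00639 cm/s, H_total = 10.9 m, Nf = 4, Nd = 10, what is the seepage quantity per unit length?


Convert k to m/s for unit consistency with H:
k = 0.00639 cm/s = 0.00639 / 100 m/s = 6.39e-05 m/s
Using q = k * H * Nf / Nd
Nf / Nd = 4 / 10 = 0.4
q = 6.39e-05 * 10.9 * 0.4
q = 0.0002786 m^3/s per m


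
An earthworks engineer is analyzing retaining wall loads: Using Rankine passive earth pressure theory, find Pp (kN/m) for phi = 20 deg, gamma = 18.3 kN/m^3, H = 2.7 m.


Result: 136.05 kN/m

Derivation:
Compute passive earth pressure coefficient:
Kp = tan^2(45 + phi/2) = tan^2(55.0) = 2.039607
Compute passive force:
Pp = 0.5 * Kp * gamma * H^2
Pp = 0.5 * 2.039607 * 18.3 * 2.7^2
Pp = 136.05 kN/m


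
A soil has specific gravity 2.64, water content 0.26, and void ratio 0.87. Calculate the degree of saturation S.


Using S = Gs * w / e
S = 2.64 * 0.26 / 0.87
S = 0.789


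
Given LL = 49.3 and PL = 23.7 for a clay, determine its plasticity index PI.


Result: 25.6

Derivation:
Using PI = LL - PL
PI = 49.3 - 23.7
PI = 25.6


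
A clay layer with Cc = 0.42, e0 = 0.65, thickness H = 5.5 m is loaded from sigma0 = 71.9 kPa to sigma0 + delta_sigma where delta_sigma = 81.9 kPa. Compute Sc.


Using Sc = Cc * H / (1 + e0) * log10((sigma0 + delta_sigma) / sigma0)
Stress ratio = (71.9 + 81.9) / 71.9 = 2.13908
log10(2.13908) = 0.330227
Cc * H / (1 + e0) = 0.42 * 5.5 / (1 + 0.65) = 1.4
Sc = 1.4 * 0.330227
Sc = 0.4623 m


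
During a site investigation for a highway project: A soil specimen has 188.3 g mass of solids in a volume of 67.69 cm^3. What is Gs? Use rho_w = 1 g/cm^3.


Result: 2.782

Derivation:
Using Gs = m_s / (V_s * rho_w)
Since rho_w = 1 g/cm^3:
Gs = 188.3 / 67.69
Gs = 2.782


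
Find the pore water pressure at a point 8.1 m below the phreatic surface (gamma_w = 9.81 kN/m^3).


Result: 79.46 kPa

Derivation:
Using u = gamma_w * h_w
u = 9.81 * 8.1
u = 79.46 kPa


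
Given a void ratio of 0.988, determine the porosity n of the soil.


Using the relation n = e / (1 + e)
n = 0.988 / (1 + 0.988)
n = 0.988 / 1.988
n = 0.497


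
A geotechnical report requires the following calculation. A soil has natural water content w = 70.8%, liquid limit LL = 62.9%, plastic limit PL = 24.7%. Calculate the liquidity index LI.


Result: 1.207

Derivation:
First compute the plasticity index:
PI = LL - PL = 62.9 - 24.7 = 38.2
Then compute the liquidity index:
LI = (w - PL) / PI
LI = (70.8 - 24.7) / 38.2
LI = 1.207


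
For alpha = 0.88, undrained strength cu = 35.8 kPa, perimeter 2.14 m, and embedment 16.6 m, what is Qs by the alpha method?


Using Qs = alpha * cu * perimeter * L
Qs = 0.88 * 35.8 * 2.14 * 16.6
Qs = 1119.15 kN


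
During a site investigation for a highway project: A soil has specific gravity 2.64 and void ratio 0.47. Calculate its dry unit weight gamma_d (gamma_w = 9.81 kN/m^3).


Result: 17.618 kN/m^3

Derivation:
Using gamma_d = Gs * gamma_w / (1 + e)
gamma_d = 2.64 * 9.81 / (1 + 0.47)
gamma_d = 2.64 * 9.81 / 1.47
gamma_d = 17.618 kN/m^3


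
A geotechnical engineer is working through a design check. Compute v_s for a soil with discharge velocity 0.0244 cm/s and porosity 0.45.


Using v_s = v_d / n
v_s = 0.0244 / 0.45
v_s = 0.05422 cm/s


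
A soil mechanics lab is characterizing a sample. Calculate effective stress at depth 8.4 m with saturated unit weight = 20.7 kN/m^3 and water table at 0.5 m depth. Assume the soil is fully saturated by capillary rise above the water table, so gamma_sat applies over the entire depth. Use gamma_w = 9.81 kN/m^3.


Total stress = gamma_sat * depth
sigma = 20.7 * 8.4 = 173.88 kPa
Pore water pressure u = gamma_w * (depth - d_wt)
u = 9.81 * (8.4 - 0.5) = 77.499 kPa
Effective stress = sigma - u
sigma' = 173.88 - 77.499 = 96.38 kPa


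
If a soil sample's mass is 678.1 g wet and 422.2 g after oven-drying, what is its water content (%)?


Result: 60.61 %

Derivation:
Using w = (m_wet - m_dry) / m_dry * 100
m_wet - m_dry = 678.1 - 422.2 = 255.9 g
w = 255.9 / 422.2 * 100
w = 60.61 %


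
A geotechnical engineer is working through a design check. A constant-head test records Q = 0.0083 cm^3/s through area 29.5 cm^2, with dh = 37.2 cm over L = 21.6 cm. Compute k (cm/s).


Result: 0.000163 cm/s

Derivation:
Compute hydraulic gradient:
i = dh / L = 37.2 / 21.6 = 1.72222
Then apply Darcy's law:
k = Q / (A * i)
k = 0.0083 / (29.5 * 1.72222)
k = 0.0083 / 50.8056
k = 0.000163 cm/s


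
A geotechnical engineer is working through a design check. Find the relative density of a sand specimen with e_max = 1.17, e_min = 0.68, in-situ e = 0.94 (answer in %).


Using Dr = (e_max - e) / (e_max - e_min) * 100
e_max - e = 1.17 - 0.94 = 0.23
e_max - e_min = 1.17 - 0.68 = 0.49
Dr = 0.23 / 0.49 * 100
Dr = 46.94 %


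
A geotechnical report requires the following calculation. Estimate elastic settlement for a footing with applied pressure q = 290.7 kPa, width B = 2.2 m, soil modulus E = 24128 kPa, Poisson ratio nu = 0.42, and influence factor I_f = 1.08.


Using Se = q * B * (1 - nu^2) * I_f / E
1 - nu^2 = 1 - 0.42^2 = 0.8236
Se = 290.7 * 2.2 * 0.8236 * 1.08 / 24128
Se = 0.023577 m
Convert to mm: Se = 0.023577 * 1000 = 23.577 mm


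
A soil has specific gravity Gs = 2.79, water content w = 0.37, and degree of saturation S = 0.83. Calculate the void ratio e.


Using the relation e = Gs * w / S
e = 2.79 * 0.37 / 0.83
e = 1.2437


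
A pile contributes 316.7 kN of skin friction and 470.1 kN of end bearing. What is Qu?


Using Qu = Qf + Qb
Qu = 316.7 + 470.1
Qu = 786.8 kN


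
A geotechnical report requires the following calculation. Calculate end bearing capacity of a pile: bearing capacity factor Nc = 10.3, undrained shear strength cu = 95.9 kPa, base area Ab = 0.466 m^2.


Using Qb = Nc * cu * Ab
Qb = 10.3 * 95.9 * 0.466
Qb = 460.3 kN


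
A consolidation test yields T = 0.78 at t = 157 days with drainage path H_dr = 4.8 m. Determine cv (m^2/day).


Result: 0.11447 m^2/day

Derivation:
Using cv = T * H_dr^2 / t
H_dr^2 = 4.8^2 = 23.04
cv = 0.78 * 23.04 / 157
cv = 0.11447 m^2/day


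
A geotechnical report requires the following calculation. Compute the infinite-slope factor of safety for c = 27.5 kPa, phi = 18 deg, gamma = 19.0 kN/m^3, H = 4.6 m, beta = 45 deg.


Using Fs = c / (gamma*H*sin(beta)*cos(beta)) + tan(phi)/tan(beta)
Cohesion contribution = 27.5 / (19.0*4.6*sin(45)*cos(45))
Cohesion contribution = 0.629291
Friction contribution = tan(18)/tan(45) = 0.32492
Fs = 0.629291 + 0.32492
Fs = 0.954


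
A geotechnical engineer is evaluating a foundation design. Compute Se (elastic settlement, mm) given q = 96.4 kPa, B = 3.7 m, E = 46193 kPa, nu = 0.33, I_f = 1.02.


Using Se = q * B * (1 - nu^2) * I_f / E
1 - nu^2 = 1 - 0.33^2 = 0.8911
Se = 96.4 * 3.7 * 0.8911 * 1.02 / 46193
Se = 0.007018 m
Convert to mm: Se = 0.007018 * 1000 = 7.018 mm


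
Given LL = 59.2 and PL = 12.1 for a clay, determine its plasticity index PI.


Result: 47.1

Derivation:
Using PI = LL - PL
PI = 59.2 - 12.1
PI = 47.1


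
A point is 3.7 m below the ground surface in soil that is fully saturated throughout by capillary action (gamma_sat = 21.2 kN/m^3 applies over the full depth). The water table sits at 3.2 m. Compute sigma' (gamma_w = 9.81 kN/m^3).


Total stress = gamma_sat * depth
sigma = 21.2 * 3.7 = 78.44 kPa
Pore water pressure u = gamma_w * (depth - d_wt)
u = 9.81 * (3.7 - 3.2) = 4.905 kPa
Effective stress = sigma - u
sigma' = 78.44 - 4.905 = 73.54 kPa


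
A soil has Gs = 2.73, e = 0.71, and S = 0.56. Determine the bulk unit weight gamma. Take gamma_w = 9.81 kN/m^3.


Using gamma = gamma_w * (Gs + S*e) / (1 + e)
Numerator: Gs + S*e = 2.73 + 0.56*0.71 = 3.1276
Denominator: 1 + e = 1 + 0.71 = 1.71
gamma = 9.81 * 3.1276 / 1.71
gamma = 17.943 kN/m^3


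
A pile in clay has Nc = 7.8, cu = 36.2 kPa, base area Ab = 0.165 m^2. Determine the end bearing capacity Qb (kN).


Using Qb = Nc * cu * Ab
Qb = 7.8 * 36.2 * 0.165
Qb = 46.59 kN


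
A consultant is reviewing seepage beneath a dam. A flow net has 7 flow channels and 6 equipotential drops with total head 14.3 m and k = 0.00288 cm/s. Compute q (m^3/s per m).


Convert k to m/s for unit consistency with H:
k = 0.00288 cm/s = 0.00288 / 100 m/s = 2.88e-05 m/s
Using q = k * H * Nf / Nd
Nf / Nd = 7 / 6 = 1.1667
q = 2.88e-05 * 14.3 * 1.1667
q = 0.0004805 m^3/s per m


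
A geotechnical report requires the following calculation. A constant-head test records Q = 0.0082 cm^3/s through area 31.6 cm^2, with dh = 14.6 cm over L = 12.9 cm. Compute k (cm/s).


Compute hydraulic gradient:
i = dh / L = 14.6 / 12.9 = 1.13178
Then apply Darcy's law:
k = Q / (A * i)
k = 0.0082 / (31.6 * 1.13178)
k = 0.0082 / 35.7643
k = 0.000229 cm/s


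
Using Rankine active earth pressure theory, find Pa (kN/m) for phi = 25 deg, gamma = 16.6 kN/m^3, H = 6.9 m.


Result: 160.38 kN/m

Derivation:
Compute active earth pressure coefficient:
Ka = tan^2(45 - phi/2) = tan^2(32.5) = 0.405859
Compute active force:
Pa = 0.5 * Ka * gamma * H^2
Pa = 0.5 * 0.405859 * 16.6 * 6.9^2
Pa = 160.38 kN/m


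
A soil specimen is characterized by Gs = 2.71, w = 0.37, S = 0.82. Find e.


Result: 1.2228

Derivation:
Using the relation e = Gs * w / S
e = 2.71 * 0.37 / 0.82
e = 1.2228


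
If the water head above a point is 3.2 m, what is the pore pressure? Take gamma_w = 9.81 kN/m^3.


Result: 31.39 kPa

Derivation:
Using u = gamma_w * h_w
u = 9.81 * 3.2
u = 31.39 kPa


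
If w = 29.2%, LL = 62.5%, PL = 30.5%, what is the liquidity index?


First compute the plasticity index:
PI = LL - PL = 62.5 - 30.5 = 32.0
Then compute the liquidity index:
LI = (w - PL) / PI
LI = (29.2 - 30.5) / 32.0
LI = -0.041


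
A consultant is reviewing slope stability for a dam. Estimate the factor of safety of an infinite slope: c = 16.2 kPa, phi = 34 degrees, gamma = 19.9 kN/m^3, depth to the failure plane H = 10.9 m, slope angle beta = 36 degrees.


Using Fs = c / (gamma*H*sin(beta)*cos(beta)) + tan(phi)/tan(beta)
Cohesion contribution = 16.2 / (19.9*10.9*sin(36)*cos(36))
Cohesion contribution = 0.157058
Friction contribution = tan(34)/tan(36) = 0.928381
Fs = 0.157058 + 0.928381
Fs = 1.085


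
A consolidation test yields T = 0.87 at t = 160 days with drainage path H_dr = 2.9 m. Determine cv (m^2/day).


Using cv = T * H_dr^2 / t
H_dr^2 = 2.9^2 = 8.41
cv = 0.87 * 8.41 / 160
cv = 0.04573 m^2/day


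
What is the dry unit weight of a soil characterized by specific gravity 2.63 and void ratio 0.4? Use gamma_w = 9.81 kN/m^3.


Using gamma_d = Gs * gamma_w / (1 + e)
gamma_d = 2.63 * 9.81 / (1 + 0.4)
gamma_d = 2.63 * 9.81 / 1.4
gamma_d = 18.429 kN/m^3


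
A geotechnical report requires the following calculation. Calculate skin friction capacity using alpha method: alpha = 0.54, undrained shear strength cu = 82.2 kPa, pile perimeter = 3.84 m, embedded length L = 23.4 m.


Using Qs = alpha * cu * perimeter * L
Qs = 0.54 * 82.2 * 3.84 * 23.4
Qs = 3988.53 kN


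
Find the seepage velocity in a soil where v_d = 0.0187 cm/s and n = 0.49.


Result: 0.03816 cm/s

Derivation:
Using v_s = v_d / n
v_s = 0.0187 / 0.49
v_s = 0.03816 cm/s


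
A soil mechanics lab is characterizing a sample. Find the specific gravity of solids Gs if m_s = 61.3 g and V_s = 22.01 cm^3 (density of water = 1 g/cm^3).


Using Gs = m_s / (V_s * rho_w)
Since rho_w = 1 g/cm^3:
Gs = 61.3 / 22.01
Gs = 2.785


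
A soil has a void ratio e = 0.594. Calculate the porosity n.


Using the relation n = e / (1 + e)
n = 0.594 / (1 + 0.594)
n = 0.594 / 1.594
n = 0.3726


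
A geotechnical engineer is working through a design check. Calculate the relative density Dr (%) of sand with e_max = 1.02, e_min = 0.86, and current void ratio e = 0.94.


Using Dr = (e_max - e) / (e_max - e_min) * 100
e_max - e = 1.02 - 0.94 = 0.08
e_max - e_min = 1.02 - 0.86 = 0.16
Dr = 0.08 / 0.16 * 100
Dr = 50.0 %
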